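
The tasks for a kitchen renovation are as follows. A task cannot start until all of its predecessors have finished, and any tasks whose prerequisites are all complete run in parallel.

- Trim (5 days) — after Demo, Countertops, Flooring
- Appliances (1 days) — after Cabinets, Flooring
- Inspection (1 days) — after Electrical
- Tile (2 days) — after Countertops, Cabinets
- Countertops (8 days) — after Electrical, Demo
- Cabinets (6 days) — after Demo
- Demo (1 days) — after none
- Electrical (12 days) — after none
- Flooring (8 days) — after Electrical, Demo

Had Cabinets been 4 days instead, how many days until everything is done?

25

Actual critical path: Electrical→Flooring→Trim = 12+8+5 = 25 ⇒ 25 days.
Cabinets has 16 days of float (longest path through it is 9).
No other chain overtakes it, so the finish is 25 days.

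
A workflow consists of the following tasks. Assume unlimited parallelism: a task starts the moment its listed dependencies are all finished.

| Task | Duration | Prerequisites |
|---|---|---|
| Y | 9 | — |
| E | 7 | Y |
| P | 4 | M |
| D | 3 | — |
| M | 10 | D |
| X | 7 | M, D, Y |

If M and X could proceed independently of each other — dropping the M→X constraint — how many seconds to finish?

17

With the dependency in place, D→M→X = 3+10+7 = 20 sets the finish at 20 seconds.
Without M→X, X's earliest start moves from 13 to 9.
The longest chain is now D→M→P = 3+10+4 = 17, so the job takes 17 seconds.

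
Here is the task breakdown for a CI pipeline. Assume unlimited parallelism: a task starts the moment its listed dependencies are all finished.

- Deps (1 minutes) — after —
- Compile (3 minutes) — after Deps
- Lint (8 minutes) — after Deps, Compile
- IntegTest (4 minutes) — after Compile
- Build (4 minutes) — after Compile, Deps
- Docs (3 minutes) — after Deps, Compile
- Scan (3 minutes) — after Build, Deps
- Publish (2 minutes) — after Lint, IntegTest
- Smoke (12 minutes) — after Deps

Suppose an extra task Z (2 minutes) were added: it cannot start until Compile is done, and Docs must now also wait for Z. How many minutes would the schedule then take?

Originally the schedule takes 14 minutes.
With Z inserted, Docs now waits for max(Deps, Compile, Z).
New critical path: Deps→Compile→Lint→Publish = 1+3+8+2 = 14 ⇒ 14 minutes.

14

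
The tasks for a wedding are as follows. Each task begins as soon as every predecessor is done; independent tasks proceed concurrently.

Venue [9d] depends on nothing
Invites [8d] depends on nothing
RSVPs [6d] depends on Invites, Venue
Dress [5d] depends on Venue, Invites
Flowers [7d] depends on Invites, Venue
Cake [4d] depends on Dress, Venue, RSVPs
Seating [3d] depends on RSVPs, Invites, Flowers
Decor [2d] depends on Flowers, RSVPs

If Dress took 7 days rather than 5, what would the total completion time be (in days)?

Baseline: Venue→RSVPs→Cake = 9+6+4 = 19 → 19 days.
Dress is off the critical path — its longest chain is 18 days, giving 1 of slack.
Now Venue→Dress→Cake = 9+7+4 = 20 is longest, so the finish becomes 20 days.

20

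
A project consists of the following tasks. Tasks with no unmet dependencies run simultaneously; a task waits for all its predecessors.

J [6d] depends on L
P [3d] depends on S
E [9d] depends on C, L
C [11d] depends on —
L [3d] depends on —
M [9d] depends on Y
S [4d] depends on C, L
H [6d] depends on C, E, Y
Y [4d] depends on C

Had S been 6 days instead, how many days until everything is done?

Critical path before the change: C→E→H = 11+9+6 = 26 giving 26 days.
S has 8 days of float (longest path through it is 18).
No other chain overtakes it, so the finish is 26 days.

26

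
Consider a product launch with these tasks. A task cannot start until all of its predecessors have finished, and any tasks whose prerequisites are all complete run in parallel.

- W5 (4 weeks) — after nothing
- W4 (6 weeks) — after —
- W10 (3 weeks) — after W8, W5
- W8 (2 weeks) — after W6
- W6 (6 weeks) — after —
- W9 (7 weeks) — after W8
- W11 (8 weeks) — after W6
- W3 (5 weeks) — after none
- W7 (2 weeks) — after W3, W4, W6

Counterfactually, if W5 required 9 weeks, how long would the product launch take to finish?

15

Baseline: W6→W8→W9 = 6+2+7 = 15 → 15 weeks.
W5 is off the critical path — its longest chain is 7 weeks, giving 8 of slack.
The critical path is still W6→W8→W9; finish is now 15 weeks.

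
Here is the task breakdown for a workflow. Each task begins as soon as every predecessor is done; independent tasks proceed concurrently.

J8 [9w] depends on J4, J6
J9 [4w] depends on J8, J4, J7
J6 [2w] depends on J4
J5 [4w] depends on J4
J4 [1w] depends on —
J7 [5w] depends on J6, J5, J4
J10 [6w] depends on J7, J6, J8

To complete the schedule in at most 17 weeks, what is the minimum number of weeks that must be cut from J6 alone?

1

Current finish: 18 weeks; target: 17.
J6 is on every critical path, so each week cut from J6 cuts the finish by one (this holds down to a finish of 17).
Need 18 − 17 = 1 week off J6 → J6 becomes 1 week, finish becomes 17.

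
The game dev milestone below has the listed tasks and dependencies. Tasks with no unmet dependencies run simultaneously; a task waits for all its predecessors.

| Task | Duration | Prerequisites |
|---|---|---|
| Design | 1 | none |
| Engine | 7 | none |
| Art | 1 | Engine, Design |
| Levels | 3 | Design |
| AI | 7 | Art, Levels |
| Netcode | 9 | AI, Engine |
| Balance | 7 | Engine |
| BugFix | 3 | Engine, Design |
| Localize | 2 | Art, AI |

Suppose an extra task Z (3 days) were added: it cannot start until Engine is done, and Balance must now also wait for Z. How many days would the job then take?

Originally the job takes 24 days.
With Z inserted, Balance now waits for max(Engine, Z).
New critical path: Engine→Art→AI→Netcode = 7+1+7+9 = 24 ⇒ 24 days.

24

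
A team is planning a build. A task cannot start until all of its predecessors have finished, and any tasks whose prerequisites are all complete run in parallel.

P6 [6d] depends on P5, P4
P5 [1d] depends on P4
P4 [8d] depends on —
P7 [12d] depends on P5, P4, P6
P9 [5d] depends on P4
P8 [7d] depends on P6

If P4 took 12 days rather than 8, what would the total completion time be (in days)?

Baseline: P4→P5→P6→P7 = 8+1+6+12 = 27 → 27 days.
P4 lies on that path, so at 12 days the path becomes 31 days.
That remains the longest chain; total 31 days.

31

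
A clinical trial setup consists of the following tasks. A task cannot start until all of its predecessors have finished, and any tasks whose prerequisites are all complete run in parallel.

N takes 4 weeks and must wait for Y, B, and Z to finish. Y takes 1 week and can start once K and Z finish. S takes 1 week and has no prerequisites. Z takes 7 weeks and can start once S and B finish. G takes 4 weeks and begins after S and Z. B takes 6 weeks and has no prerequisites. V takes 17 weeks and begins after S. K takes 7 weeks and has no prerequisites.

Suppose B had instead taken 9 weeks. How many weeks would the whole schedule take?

Actual critical path: B→Z→Y→N = 6+7+1+4 = 18 ⇒ 18 weeks.
B is on the critical path; changing it to 9 makes that path 21 weeks.
No other chain overtakes it, so the finish is 21 weeks.

21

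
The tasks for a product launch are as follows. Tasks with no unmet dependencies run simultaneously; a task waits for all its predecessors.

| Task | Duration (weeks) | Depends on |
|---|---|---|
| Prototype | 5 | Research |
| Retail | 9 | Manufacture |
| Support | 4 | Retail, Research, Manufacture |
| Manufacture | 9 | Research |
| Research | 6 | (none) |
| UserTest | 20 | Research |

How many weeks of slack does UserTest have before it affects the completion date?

2

Critical path: Research→Manufacture→Retail→Support = 6+9+9+4 = 28, so the finish is 28 weeks.
The longest chain containing UserTest totals 26 weeks.
So UserTest can slip 28 − 26 = 2 weeks.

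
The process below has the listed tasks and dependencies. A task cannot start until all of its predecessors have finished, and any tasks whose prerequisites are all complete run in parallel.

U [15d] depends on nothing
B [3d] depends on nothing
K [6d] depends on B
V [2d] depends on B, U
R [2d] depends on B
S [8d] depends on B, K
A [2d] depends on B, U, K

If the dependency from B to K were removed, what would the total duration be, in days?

17

Original critical path: U→V = 15+2 = 17 ⇒ 17 days.
Without B→K, K's earliest start moves from 3 to 0.
The longest chain is now U→V = 15+2 = 17, so the job takes 17 days.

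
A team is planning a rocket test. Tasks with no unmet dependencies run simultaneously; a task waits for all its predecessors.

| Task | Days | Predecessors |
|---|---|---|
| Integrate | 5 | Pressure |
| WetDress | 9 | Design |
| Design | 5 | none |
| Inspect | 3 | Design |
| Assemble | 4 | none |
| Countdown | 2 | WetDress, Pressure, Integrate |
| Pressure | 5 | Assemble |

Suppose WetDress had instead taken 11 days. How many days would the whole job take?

As given, the longest chain is Design→WetDress→Countdown = 5+9+2 = 16, so the finish is 16 days.
WetDress is on the critical path; changing it to 11 makes that path 18 days.
No other chain overtakes it, so the finish is 18 days.

18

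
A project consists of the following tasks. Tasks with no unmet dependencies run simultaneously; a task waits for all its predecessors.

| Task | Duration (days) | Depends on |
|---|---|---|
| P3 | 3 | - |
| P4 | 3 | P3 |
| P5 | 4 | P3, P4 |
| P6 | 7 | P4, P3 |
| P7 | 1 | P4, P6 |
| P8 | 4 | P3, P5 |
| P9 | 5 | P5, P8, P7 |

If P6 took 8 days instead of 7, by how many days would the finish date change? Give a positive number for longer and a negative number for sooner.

As given, the longest chain is P3→P4→P6→P7→P9 = 3+3+7+1+5 = 19, so the finish is 19 days.
P6 is on the critical path; changing it to 8 makes that path 20 days.
The critical path is still P3→P4→P6→P7→P9; finish is now 20 days.
Change in finish: 20 − 19 = +1 days.

1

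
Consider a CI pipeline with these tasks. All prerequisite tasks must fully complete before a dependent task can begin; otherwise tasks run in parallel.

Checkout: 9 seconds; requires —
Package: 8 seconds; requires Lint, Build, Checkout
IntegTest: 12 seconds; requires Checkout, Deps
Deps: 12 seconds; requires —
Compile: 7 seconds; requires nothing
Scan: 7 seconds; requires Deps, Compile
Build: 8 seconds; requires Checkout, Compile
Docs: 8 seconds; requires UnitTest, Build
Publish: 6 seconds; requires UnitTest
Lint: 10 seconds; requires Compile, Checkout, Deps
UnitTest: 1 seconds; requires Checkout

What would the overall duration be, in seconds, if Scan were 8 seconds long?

30

Actual critical path: Deps→Lint→Package = 12+10+8 = 30 ⇒ 30 seconds.
Scan is off the critical path — its longest chain is 19 seconds, giving 11 of slack.
No other chain overtakes it, so the finish is 30 seconds.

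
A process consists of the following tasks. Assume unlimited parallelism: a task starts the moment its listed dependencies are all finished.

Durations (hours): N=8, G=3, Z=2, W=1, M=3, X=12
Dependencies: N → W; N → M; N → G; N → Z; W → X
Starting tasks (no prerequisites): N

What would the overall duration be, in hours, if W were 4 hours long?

24

Critical path before the change: N→W→X = 8+1+12 = 21 giving 21 hours.
W lies on that path, so at 4 hours the path becomes 24 hours.
That remains the longest chain; total 24 hours.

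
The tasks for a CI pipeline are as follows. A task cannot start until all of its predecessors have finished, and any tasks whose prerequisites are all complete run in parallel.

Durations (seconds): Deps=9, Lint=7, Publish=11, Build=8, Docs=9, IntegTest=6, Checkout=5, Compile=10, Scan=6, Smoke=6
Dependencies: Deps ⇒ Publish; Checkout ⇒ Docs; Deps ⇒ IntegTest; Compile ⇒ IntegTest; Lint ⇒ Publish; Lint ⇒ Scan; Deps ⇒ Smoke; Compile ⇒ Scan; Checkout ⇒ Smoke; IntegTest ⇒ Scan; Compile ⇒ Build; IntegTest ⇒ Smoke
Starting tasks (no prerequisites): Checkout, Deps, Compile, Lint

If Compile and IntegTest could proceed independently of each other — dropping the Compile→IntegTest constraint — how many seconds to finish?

21

Original critical path: Compile→IntegTest→Scan = 10+6+6 = 22 ⇒ 22 seconds.
Without Compile→IntegTest, IntegTest's earliest start moves from 10 to 9.
New critical path: Deps→IntegTest→Scan = 9+6+6 = 21 ⇒ 21 seconds.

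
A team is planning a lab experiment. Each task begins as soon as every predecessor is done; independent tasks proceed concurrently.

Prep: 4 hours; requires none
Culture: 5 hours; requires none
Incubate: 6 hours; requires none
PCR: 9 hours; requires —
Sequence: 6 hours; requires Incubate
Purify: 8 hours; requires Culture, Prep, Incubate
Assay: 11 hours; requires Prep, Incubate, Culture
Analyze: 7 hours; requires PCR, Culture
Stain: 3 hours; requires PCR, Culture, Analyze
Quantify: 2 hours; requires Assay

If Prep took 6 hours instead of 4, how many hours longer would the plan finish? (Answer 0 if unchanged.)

0

The binding path is Incubate→Assay→Quantify = 6+11+2 = 19; finish at 19 hours.
Prep has 2 hours of float (longest path through it is 17).
Now Prep→Assay→Quantify = 6+11+2 = 19 is longest, so the finish becomes 19 hours.
Change in finish: 19 − 19 = +0 hours.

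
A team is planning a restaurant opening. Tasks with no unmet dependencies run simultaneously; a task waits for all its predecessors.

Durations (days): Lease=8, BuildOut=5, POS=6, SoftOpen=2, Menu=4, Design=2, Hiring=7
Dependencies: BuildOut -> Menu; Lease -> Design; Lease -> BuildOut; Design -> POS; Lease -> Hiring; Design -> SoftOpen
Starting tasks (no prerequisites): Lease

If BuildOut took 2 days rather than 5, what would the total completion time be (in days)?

16

Critical path before the change: Lease→BuildOut→Menu = 8+5+4 = 17 giving 17 days.
Since BuildOut is critical, the -3 change carries straight to that chain (now 14 days).
New critical path: Lease→Design→POS = 8+2+6 = 16 ⇒ 16 days.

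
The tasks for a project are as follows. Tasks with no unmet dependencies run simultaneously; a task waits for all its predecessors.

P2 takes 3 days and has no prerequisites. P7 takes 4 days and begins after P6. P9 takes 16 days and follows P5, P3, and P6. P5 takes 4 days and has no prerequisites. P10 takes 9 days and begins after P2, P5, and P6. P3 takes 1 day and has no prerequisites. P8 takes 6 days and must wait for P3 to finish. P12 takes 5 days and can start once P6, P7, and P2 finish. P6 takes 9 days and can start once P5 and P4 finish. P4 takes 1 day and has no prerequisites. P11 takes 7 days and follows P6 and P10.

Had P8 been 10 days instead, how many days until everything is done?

29

Critical path before the change: P5→P6→P9 = 4+9+16 = 29 giving 29 days.
The longest path through P8 is only 7 days, so P8 has float 22.
No other chain overtakes it, so the finish is 29 days.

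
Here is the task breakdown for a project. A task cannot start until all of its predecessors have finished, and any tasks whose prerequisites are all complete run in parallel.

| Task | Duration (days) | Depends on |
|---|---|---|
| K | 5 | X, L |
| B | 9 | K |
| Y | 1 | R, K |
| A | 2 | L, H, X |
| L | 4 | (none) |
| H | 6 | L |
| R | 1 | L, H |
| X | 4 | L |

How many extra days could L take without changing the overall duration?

0

L→X→K→B = 4+4+5+9 = 22 sets the makespan at 22 days.
Longest path through L: 22 days (earliest finish 4, latest finish 4).
So L can slip 4 − 4 = 0 days.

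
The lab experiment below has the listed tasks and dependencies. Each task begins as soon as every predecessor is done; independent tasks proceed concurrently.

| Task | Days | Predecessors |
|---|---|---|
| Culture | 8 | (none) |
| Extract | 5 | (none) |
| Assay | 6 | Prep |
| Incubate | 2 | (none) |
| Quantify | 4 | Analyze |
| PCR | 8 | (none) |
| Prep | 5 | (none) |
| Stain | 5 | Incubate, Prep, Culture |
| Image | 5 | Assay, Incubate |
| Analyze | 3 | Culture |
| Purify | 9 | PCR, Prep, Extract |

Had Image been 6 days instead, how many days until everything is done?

The binding path is PCR→Purify = 8+9 = 17; finish at 17 days.
The longest path through Image is only 16 days, so Image has float 1.
Now Prep→Assay→Image = 5+6+6 = 17 is longest, so the finish becomes 17 days.

17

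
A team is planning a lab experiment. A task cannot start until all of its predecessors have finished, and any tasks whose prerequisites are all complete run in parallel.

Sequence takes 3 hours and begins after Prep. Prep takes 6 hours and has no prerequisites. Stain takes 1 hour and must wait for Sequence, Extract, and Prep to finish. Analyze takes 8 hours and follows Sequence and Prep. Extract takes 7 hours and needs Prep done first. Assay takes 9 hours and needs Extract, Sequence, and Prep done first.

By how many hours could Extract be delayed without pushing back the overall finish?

0

The longest chain is Prep→Extract→Assay = 6+7+9 = 22; overall finish 22 hours.
Extract finishes as early as 13 and must finish by 13.
So Extract can slip 13 − 13 = 0 hours.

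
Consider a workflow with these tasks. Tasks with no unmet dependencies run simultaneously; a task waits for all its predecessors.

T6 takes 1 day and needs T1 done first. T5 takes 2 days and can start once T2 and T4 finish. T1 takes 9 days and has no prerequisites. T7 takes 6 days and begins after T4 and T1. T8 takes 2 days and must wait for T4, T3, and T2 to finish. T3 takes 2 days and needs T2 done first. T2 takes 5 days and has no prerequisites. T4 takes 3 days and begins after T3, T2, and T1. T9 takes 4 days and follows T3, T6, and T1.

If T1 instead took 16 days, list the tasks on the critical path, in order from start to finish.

T1, T4, T7

Critical path before the change: T1→T4→T7 = 9+3+6 = 18 giving 18 days.
T1 lies on that path, so at 16 days the path becomes 25 days.
No other chain overtakes it, so the finish is 25 days.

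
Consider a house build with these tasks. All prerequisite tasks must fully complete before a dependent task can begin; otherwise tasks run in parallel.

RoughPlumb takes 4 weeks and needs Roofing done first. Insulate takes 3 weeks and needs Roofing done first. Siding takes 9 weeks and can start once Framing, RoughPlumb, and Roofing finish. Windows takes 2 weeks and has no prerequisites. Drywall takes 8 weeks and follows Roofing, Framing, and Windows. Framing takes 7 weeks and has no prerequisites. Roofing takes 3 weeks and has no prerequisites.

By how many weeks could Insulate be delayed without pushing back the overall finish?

10

The longest chain is Framing→Siding = 7+9 = 16; overall finish 16 weeks.
Insulate finishes as early as 6 and must finish by 16.
So Insulate can slip 16 − 6 = 10 weeks.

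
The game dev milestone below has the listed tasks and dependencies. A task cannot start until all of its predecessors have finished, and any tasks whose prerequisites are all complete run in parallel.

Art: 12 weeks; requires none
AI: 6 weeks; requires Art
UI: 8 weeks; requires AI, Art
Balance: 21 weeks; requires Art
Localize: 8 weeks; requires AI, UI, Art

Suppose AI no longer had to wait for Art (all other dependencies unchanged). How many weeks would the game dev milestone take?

Before: longest chain Art→AI→UI→Localize = 12+6+8+8 = 34, finish 34.
Without Art→AI, AI's earliest start moves from 12 to 0.
The longest chain is now Art→Balance = 12+21 = 33, so the game dev milestone takes 33 weeks.

33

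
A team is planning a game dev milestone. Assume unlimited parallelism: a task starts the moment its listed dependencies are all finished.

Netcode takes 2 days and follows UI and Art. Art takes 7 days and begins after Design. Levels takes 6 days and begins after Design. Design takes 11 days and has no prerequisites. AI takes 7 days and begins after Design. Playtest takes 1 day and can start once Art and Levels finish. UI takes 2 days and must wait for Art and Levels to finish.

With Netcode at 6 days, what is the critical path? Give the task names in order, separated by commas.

Design, Art, UI, Netcode

Baseline: Design→Art→UI→Netcode = 11+7+2+2 = 22 → 22 days.
Netcode lies on that path, so at 6 days the path becomes 26 days.
The critical path is still Design→Art→UI→Netcode; finish is now 26 days.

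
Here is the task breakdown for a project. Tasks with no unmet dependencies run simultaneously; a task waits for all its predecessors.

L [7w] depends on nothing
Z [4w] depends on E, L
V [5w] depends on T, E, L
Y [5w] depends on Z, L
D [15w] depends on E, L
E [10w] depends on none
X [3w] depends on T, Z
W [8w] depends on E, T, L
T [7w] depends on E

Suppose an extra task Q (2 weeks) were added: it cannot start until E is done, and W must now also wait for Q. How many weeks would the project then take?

Originally the project takes 25 weeks.
With Q inserted, W now waits for max(E, T, L, Q).
New critical path: E→D = 10+15 = 25 ⇒ 25 weeks.

25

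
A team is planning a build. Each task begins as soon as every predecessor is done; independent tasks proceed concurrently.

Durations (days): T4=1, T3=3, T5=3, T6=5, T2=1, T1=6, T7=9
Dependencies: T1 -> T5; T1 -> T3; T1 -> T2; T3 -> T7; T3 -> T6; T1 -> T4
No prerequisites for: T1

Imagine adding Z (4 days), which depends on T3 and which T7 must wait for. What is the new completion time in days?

22

Originally the project takes 18 days.
With Z inserted, T7 now waits for max(T3, Z).
New critical path: T1→T3→Z→T7 = 6+3+4+9 = 22 ⇒ 22 days.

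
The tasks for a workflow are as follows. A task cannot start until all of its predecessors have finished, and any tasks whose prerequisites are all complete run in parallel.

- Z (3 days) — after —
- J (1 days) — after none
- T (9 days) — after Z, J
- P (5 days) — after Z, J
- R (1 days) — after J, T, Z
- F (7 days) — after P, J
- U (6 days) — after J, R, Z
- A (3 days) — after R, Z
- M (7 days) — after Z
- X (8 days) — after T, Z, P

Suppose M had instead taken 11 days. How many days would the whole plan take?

20

Actual critical path: Z→T→X = 3+9+8 = 20 ⇒ 20 days.
M is off the critical path — its longest chain is 10 days, giving 10 of slack.
No other chain overtakes it, so the finish is 20 days.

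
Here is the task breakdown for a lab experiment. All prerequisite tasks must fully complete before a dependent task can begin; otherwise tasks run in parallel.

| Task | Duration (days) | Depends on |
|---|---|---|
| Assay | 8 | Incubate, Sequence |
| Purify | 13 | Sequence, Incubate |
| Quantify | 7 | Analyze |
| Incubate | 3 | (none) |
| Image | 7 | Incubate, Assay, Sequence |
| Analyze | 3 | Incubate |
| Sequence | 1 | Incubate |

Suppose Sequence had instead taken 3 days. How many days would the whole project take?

21

Baseline: Incubate→Sequence→Assay→Image = 3+1+8+7 = 19 → 19 days.
Sequence is on the critical path; changing it to 3 makes that path 21 days.
No other chain overtakes it, so the finish is 21 days.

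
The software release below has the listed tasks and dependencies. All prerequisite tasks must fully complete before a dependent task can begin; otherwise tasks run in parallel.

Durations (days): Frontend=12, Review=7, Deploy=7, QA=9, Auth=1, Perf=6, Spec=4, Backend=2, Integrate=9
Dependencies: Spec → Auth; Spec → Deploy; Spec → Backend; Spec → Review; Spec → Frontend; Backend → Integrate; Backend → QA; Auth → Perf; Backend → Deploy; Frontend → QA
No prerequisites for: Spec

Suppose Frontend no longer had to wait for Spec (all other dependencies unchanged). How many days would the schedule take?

21

Before: longest chain Spec→Frontend→QA = 4+12+9 = 25, finish 25.
Without Spec→Frontend, Frontend's earliest start moves from 4 to 0.
The longest chain is now Frontend→QA = 12+9 = 21, so the schedule takes 21 days.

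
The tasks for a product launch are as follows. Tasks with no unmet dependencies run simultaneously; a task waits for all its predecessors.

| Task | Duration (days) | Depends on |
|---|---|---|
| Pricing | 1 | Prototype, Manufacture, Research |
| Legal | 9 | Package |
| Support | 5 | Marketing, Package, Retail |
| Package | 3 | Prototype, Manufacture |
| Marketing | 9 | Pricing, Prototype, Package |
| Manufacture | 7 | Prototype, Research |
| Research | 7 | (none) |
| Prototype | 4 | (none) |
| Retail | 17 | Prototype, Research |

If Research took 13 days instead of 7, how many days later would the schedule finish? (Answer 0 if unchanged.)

The binding path is Research→Manufacture→Package→Marketing→Support = 7+7+3+9+5 = 31; finish at 31 days.
Research lies on that path, so at 13 days the path becomes 37 days.
The critical path is still Research→Manufacture→Package→Marketing→Support; finish is now 37 days.
Change in finish: 37 − 31 = +6 days.

6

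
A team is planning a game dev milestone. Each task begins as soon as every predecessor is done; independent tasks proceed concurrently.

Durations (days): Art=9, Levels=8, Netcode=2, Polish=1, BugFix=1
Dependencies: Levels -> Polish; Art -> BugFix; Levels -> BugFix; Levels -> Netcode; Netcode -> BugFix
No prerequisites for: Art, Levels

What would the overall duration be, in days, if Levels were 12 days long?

15

Baseline: Levels→Netcode→BugFix = 8+2+1 = 11 → 11 days.
Since Levels is critical, the +4 change carries straight to that chain (now 15 days).
No other chain overtakes it, so the finish is 15 days.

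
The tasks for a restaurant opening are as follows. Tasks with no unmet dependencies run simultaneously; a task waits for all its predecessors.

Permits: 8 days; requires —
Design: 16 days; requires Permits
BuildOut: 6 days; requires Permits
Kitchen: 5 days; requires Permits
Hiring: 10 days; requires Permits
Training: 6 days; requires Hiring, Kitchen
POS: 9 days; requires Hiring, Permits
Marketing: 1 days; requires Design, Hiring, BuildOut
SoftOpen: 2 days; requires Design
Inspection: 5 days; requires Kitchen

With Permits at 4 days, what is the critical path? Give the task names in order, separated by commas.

As given, the longest chain is Permits→Hiring→POS = 8+10+9 = 27, so the finish is 27 days.
Since Permits is critical, the -4 change carries straight to that chain (now 23 days).
That remains the longest chain; total 23 days.

Permits, Hiring, POS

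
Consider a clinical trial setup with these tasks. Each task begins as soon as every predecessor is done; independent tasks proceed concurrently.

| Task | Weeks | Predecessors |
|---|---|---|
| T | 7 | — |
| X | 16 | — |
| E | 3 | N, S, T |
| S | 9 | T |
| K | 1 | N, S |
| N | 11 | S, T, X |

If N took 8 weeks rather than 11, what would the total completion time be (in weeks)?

Actual critical path: X→N→E = 16+11+3 = 30 ⇒ 30 weeks.
N is on the critical path; changing it to 8 makes that path 27 weeks.
The critical path is still X→N→E; finish is now 27 weeks.

27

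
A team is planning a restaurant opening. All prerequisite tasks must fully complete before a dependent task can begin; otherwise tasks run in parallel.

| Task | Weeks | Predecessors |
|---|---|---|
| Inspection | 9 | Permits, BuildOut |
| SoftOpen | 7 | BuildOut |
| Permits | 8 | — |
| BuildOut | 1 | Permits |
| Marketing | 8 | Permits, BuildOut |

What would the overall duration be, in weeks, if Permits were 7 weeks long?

Critical path before the change: Permits→BuildOut→Inspection = 8+1+9 = 18 giving 18 weeks.
Since Permits is critical, the -1 change carries straight to that chain (now 17 weeks).
The critical path is still Permits→BuildOut→Inspection; finish is now 17 weeks.

17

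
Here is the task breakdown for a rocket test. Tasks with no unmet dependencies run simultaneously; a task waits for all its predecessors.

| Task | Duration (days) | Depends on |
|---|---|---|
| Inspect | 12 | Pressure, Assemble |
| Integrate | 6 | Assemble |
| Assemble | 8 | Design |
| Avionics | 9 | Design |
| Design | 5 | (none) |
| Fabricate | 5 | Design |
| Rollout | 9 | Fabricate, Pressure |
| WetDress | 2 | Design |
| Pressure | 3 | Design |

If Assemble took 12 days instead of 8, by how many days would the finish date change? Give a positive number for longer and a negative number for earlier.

4

Critical path before the change: Design→Assemble→Inspect = 5+8+12 = 25 giving 25 days.
Since Assemble is critical, the +4 change carries straight to that chain (now 29 days).
That remains the longest chain; total 29 days.
Change in finish: 29 − 25 = +4 days.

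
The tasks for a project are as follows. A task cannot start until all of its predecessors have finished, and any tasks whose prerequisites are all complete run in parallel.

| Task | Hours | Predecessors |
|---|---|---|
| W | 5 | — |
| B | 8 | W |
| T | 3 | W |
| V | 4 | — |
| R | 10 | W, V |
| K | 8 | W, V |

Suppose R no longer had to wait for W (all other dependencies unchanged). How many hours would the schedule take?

Before: longest chain W→R = 5+10 = 15, finish 15.
Without W→R, R's earliest start moves from 5 to 4.
New critical path: V→R = 4+10 = 14 ⇒ 14 hours.

14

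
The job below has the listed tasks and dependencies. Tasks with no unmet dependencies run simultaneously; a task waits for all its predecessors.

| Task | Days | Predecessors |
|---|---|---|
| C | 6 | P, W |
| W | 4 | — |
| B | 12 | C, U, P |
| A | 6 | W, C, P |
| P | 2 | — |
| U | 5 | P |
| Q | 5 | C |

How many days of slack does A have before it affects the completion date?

The longest chain is W→C→B = 4+6+12 = 22; overall finish 22 days.
A finishes as early as 16 and must finish by 22.
Slack of A = 16 − 10 = 6 days.

6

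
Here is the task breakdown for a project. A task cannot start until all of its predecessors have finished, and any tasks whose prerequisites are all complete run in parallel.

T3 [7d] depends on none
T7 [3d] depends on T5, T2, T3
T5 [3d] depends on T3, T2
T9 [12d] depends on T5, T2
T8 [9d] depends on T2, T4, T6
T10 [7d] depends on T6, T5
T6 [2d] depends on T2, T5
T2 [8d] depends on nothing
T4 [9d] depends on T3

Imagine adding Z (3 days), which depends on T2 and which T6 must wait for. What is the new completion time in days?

25

Originally the project takes 25 days.
With Z inserted, T6 now waits for max(T2, T5, Z).
New critical path: T3→T4→T8 = 7+9+9 = 25 ⇒ 25 days.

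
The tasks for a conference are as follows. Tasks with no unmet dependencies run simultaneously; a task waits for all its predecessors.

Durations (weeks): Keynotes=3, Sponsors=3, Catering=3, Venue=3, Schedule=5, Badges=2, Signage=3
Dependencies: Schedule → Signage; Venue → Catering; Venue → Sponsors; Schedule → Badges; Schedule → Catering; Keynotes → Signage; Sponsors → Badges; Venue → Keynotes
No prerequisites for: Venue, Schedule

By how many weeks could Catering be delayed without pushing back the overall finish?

Critical path: Venue→Keynotes→Signage = 3+3+3 = 9, so the finish is 9 weeks.
Longest path through Catering: 8 weeks (earliest finish 8, latest finish 9).
Float = 9 − 8 = 1.

1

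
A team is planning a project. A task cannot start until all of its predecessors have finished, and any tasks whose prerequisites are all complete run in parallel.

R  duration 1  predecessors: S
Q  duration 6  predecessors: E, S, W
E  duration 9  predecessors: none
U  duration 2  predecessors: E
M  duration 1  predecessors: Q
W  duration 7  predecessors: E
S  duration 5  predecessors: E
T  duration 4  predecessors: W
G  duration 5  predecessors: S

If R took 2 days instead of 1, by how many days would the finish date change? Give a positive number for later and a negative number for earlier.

0

Baseline: E→W→Q→M = 9+7+6+1 = 23 → 23 days.
R is off the critical path — its longest chain is 15 days, giving 8 of slack.
The critical path is still E→W→Q→M; finish is now 23 days.
Change in finish: 23 − 23 = +0 days.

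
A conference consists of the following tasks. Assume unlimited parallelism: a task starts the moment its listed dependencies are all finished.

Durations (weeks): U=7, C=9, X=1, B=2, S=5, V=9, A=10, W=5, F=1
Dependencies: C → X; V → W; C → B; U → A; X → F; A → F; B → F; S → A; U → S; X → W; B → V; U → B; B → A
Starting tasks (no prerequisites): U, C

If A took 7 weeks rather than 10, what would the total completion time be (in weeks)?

25

As given, the longest chain is C→B→V→W = 9+2+9+5 = 25, so the finish is 25 weeks.
A has 2 weeks of float (longest path through it is 23).
That remains the longest chain; total 25 weeks.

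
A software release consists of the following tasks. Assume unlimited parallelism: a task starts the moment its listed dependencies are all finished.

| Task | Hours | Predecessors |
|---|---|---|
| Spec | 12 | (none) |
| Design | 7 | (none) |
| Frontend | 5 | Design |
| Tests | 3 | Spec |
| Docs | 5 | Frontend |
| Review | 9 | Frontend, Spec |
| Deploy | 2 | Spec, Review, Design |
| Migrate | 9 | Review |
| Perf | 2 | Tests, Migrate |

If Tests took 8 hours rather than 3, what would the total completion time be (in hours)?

32

Critical path before the change: Spec→Review→Migrate→Perf = 12+9+9+2 = 32 giving 32 hours.
The longest path through Tests is only 17 hours, so Tests has float 15.
No other chain overtakes it, so the finish is 32 hours.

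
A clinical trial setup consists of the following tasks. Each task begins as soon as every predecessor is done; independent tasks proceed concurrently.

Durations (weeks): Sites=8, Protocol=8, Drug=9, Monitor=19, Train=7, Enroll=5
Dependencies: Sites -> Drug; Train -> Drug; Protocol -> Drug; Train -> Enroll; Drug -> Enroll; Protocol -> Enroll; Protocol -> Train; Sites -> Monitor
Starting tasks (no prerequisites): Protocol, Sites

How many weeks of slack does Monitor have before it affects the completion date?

2

Critical path: Protocol→Train→Drug→Enroll = 8+7+9+5 = 29, so the finish is 29 weeks.
Monitor finishes as early as 27 and must finish by 29.
So Monitor can slip 29 − 27 = 2 weeks.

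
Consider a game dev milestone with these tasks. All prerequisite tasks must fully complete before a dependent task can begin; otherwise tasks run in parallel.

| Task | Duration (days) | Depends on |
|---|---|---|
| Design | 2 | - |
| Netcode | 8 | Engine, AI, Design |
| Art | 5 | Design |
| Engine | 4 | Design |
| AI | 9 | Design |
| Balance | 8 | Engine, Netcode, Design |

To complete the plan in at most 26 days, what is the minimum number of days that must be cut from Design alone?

1

Current finish: 27 days; target: 26.
Design is on every critical path, so each day cut from Design cuts the finish by one (this holds down to a finish of 26).
Need 27 − 26 = 1 day off Design → Design becomes 1 day, finish becomes 26.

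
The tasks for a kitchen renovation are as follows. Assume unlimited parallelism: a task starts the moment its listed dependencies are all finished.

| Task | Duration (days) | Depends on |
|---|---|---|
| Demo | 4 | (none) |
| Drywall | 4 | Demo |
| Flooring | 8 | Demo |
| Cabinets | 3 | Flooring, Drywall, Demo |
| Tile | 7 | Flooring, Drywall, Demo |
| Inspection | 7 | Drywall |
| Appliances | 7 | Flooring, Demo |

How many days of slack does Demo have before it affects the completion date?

0

Demo→Flooring→Tile = 4+8+7 = 19 sets the makespan at 19 days.
Demo finishes as early as 4 and must finish by 4.
Float = 19 − 19 = 0.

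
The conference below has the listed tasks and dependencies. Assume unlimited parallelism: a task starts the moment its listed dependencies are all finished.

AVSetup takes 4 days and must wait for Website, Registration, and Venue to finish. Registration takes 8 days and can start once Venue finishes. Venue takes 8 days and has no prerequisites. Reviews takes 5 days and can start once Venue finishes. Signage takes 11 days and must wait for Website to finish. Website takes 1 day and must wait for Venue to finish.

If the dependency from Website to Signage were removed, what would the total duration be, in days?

Original critical path: Venue→Website→Signage = 8+1+11 = 20 ⇒ 20 days.
Without Website→Signage, Signage's earliest start moves from 9 to 0.
After: Venue→Registration→AVSetup = 8+8+4 = 20 → 20 days.

20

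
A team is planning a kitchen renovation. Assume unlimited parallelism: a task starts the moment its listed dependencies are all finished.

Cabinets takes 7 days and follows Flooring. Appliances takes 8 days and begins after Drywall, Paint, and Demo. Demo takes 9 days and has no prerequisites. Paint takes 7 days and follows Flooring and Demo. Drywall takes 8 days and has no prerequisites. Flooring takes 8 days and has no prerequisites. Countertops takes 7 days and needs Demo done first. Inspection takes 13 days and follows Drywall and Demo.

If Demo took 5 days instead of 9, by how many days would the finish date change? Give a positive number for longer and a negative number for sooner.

-1

Critical path before the change: Demo→Paint→Appliances = 9+7+8 = 24 giving 24 days.
Demo is on the critical path; changing it to 5 makes that path 20 days.
The binding chain switches to Flooring→Paint→Appliances = 8+7+8 = 23; finish 23 days.
Change in finish: 23 − 24 = -1 days.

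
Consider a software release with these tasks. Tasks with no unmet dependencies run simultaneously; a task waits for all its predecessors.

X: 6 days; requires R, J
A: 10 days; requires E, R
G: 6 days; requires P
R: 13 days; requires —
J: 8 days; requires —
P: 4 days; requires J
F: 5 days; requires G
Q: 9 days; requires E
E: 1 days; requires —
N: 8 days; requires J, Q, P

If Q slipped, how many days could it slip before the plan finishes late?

5

R→A = 13+10 = 23 sets the makespan at 23 days.
Q finishes as early as 10 and must finish by 15.
Slack of Q = 6 − 1 = 5 days.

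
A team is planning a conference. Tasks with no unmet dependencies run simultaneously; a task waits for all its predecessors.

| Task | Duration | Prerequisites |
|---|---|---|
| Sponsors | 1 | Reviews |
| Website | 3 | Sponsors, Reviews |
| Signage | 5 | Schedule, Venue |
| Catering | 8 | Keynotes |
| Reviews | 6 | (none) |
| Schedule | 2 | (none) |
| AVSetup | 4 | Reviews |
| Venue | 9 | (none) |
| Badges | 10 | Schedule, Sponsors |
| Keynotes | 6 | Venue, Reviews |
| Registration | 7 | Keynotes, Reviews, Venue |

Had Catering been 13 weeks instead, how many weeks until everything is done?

The binding path is Venue→Keynotes→Catering = 9+6+8 = 23; finish at 23 weeks.
Catering is on the critical path; changing it to 13 makes that path 28 weeks.
No other chain overtakes it, so the finish is 28 weeks.

28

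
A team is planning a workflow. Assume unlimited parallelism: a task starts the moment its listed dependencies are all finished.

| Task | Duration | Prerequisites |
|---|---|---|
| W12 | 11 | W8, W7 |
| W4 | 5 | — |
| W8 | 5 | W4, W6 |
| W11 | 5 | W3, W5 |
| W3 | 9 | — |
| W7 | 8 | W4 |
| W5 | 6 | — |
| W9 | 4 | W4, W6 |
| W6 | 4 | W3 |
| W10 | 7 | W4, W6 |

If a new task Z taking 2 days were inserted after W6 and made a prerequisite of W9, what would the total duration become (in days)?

Originally the plan takes 29 days.
With Z inserted, W9 now waits for max(W4, W6, Z).
New critical path: W3→W6→W8→W12 = 9+4+5+11 = 29 ⇒ 29 days.

29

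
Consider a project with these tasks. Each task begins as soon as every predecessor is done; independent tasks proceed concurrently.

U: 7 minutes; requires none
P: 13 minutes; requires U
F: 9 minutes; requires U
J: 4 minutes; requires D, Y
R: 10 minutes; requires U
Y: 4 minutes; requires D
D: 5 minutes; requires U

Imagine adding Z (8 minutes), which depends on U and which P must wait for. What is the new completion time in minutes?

28

Originally the plan takes 20 minutes.
With Z inserted, P now waits for max(U, Z).
New critical path: U→Z→P = 7+8+13 = 28 ⇒ 28 minutes.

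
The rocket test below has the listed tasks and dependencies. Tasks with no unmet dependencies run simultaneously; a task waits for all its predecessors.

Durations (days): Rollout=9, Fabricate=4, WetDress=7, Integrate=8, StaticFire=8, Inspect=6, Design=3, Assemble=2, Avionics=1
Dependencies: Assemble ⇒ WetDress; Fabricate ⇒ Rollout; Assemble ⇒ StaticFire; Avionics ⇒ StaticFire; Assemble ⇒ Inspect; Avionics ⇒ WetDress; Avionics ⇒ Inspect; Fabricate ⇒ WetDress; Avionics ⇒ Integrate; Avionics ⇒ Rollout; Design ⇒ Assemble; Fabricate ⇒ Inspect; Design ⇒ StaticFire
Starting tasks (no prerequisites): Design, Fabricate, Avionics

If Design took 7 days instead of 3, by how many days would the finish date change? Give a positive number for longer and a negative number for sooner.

4

The binding path is Design→Assemble→StaticFire = 3+2+8 = 13; finish at 13 days.
Design is on the critical path; changing it to 7 makes that path 17 days.
No other chain overtakes it, so the finish is 17 days.
Change in finish: 17 − 13 = +4 days.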